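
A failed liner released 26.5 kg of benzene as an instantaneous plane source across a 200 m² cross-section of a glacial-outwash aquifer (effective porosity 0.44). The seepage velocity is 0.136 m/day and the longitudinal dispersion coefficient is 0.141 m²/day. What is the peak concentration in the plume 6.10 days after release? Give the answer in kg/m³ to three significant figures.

The peak of an instantaneous 1D plume sits at x = vt; there the Gaussian factor is 1 and C_max = M/(n_e·A·√(4πDt)), where n_e·A is the pore area the mass is dissolved in.
√(4πDt) = √(4π × 0.141 × 6.10) = 3.288 m, so C_max = 26.5/(0.44 × 200 × 3.288) = 0.0916 kg/m³.

0.0916 kg/m³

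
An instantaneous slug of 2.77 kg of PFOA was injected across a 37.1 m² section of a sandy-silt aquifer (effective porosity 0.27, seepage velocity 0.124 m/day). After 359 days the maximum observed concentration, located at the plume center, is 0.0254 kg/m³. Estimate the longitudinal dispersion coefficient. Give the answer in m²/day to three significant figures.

At the plume center C_max = M/(n_e·A·√(4πDt)), so D = M²/(4πt·(n_e·A·C_max)²).
n_e·A·C_max = 0.27 × 37.1 × 0.0254 = 0.2544 kg/m.
D = 2.77²/(4π × 359 × 0.2544²) = 0.0263 m²/day.

0.0263 m²/day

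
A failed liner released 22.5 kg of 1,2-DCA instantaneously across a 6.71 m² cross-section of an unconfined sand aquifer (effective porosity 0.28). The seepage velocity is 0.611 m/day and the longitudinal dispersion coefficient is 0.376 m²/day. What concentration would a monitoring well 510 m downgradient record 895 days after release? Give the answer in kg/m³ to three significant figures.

For an instantaneous plane source, C(x,t) = M/(n_e·A·√(4πDt)) · exp(−(x−vt)²/(4Dt)), with n_e·A the pore (flow) area.
Plume center vt = 0.611 × 895 = 546.845 m, so the well at 510 m is 36.845 m upgradient of the peak.
√(4πDt) = 65.03 m, giving peak height M/(n_e·A·√(4πDt)) = 22.5/(0.28 × 6.71 × 65.03) = 0.1842 kg/m³.
(x−vt)²/(4Dt) = (-36.845)²/(4 × 0.376 × 895) = 1.009; exp(−1.009) = 0.3646.
C = 0.1842 × 0.3646 = 0.0672 kg/m³.

0.0672 kg/m³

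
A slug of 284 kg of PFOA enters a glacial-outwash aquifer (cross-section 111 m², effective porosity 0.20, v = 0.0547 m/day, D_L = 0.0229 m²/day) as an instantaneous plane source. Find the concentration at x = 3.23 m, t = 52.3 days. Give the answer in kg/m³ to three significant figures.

For an instantaneous plane source, C(x,t) = M/(n_e·A·√(4πDt)) · exp(−(x−vt)²/(4Dt)), with n_e·A the pore (flow) area.
Plume center vt = 0.0547 × 52.3 = 2.86081 m, so the well at 3.23 m is 0.36919 m downgradient of the peak.
√(4πDt) = 3.879 m, giving peak height M/(n_e·A·√(4πDt)) = 284/(0.20 × 111 × 3.879) = 3.298 kg/m³.
(x−vt)²/(4Dt) = (0.36919)²/(4 × 0.0229 × 52.3) = 0.02845; exp(−0.02845) = 0.9720.
C = 3.298 × 0.9720 = 3.21 kg/m³.

3.21 kg/m³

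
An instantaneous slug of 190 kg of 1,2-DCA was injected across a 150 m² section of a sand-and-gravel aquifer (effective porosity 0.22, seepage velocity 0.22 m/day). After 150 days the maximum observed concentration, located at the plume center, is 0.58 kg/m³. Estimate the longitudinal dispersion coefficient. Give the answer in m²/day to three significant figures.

0.0523 m²/day

At the plume center C_max = M/(n_e·A·√(4πDt)), so D = M²/(4πt·(n_e·A·C_max)²).
n_e·A·C_max = 0.22 × 150 × 0.58 = 19.14 kg/m.
D = 190²/(4π × 150 × 19.14²) = 0.0523 m²/day.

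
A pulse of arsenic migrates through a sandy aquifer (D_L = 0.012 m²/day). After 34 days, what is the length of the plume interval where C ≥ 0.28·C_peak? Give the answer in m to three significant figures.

The plume is Gaussian with σ = √(2Dt) = √(2 × 0.012 × 34) = 0.9033 m.
C/C_peak = exp(−Δx²/(2σ²)) = 0.28 ⇒ Δx = σ·√(−2 ln 0.28) = 0.9033 × 1.596 = 1.442 m.
Width = 2Δx = 2.88 m.

2.88 m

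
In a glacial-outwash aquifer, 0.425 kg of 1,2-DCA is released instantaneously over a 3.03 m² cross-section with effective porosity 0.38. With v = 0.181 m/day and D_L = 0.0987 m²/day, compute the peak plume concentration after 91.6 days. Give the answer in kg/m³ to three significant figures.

The peak of an instantaneous 1D plume sits at x = vt; there the Gaussian factor is 1 and C_max = M/(n_e·A·√(4πDt)), where n_e·A is the pore area the mass is dissolved in.
√(4πDt) = √(4π × 0.0987 × 91.6) = 10.66 m, so C_max = 0.425/(0.38 × 3.03 × 10.66) = 0.0346 kg/m³.

0.0346 kg/m³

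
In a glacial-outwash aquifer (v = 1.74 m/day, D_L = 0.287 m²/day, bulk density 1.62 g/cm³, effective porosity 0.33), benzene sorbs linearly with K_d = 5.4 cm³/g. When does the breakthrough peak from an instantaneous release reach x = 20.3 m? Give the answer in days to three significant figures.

Retardation factor R = 1 + ρ_b·K_d/n = 1 + 1.62 × 5.4/0.33 = 27.51.
Sorption retards both mechanisms: v_R = v/R = 0.06325 m/day, D_R = D/R = 0.01043 m²/day.
Peak time from v_R²t² + 2D_R t − x² = 0: t = (√(D_R² + v_R²x²) − D_R)/v_R².
√(D_R² + v_R²x²) = √(0.01043² + 0.06325² × 20.3²) = 1.284; v_R² = 0.004001.
t = (1.284 − 0.01043)/0.004001 = 318 days.

318 days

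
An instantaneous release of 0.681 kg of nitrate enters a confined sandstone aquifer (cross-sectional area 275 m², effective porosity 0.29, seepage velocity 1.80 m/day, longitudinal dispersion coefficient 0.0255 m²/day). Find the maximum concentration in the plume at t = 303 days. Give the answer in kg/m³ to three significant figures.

0.000867 kg/m³

The peak of an instantaneous 1D plume sits at x = vt; there the Gaussian factor is 1 and C_max = M/(n_e·A·√(4πDt)), where n_e·A is the pore area the mass is dissolved in.
√(4πDt) = √(4π × 0.0255 × 303) = 9.854 m, so C_max = 0.681/(0.29 × 275 × 9.854) = 0.000867 kg/m³.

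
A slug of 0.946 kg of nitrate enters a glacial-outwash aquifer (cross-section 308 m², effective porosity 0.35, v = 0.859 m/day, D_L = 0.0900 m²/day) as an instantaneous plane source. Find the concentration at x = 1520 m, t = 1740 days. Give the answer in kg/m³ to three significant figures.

7.10e-05 kg/m³

For an instantaneous plane source, C(x,t) = M/(n_e·A·√(4πDt)) · exp(−(x−vt)²/(4Dt)), with n_e·A the pore (flow) area.
Plume center vt = 0.859 × 1740 = 1494.66 m, so the well at 1520 m is 25.34 m downgradient of the peak.
√(4πDt) = 44.36 m, giving peak height M/(n_e·A·√(4πDt)) = 0.946/(0.35 × 308 × 44.36) = 0.0001978 kg/m³.
(x−vt)²/(4Dt) = (25.34)²/(4 × 0.0900 × 1740) = 1.025; exp(−1.025) = 0.3588.
C = 0.0001978 × 0.3588 = 7.10e-05 kg/m³.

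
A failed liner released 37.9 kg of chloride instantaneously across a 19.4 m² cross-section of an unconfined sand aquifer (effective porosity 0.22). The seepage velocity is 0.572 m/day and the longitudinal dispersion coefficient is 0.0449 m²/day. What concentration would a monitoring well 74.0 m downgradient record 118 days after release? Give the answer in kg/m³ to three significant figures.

0.148 kg/m³

For an instantaneous plane source, C(x,t) = M/(n_e·A·√(4πDt)) · exp(−(x−vt)²/(4Dt)), with n_e·A the pore (flow) area.
Plume center vt = 0.572 × 118 = 67.496 m, so the well at 74.0 m is 6.504 m downgradient of the peak.
√(4πDt) = 8.160 m, giving peak height M/(n_e·A·√(4πDt)) = 37.9/(0.22 × 19.4 × 8.160) = 1.088 kg/m³.
(x−vt)²/(4Dt) = (6.504)²/(4 × 0.0449 × 118) = 1.996; exp(−1.996) = 0.1359.
C = 1.088 × 0.1359 = 0.148 kg/m³.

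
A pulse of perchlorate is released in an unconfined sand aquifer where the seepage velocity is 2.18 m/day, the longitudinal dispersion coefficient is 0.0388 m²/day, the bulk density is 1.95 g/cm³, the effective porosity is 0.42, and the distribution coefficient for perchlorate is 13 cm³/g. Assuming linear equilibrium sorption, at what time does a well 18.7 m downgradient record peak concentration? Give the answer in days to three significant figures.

526 days

Retardation factor R = 1 + ρ_b·K_d/n = 1 + 1.95 × 13/0.42 = 61.36.
Sorption retards both mechanisms: v_R = v/R = 0.03553 m/day, D_R = D/R = 0.0006323 m²/day.
Peak time from v_R²t² + 2D_R t − x² = 0: t = (√(D_R² + v_R²x²) − D_R)/v_R².
√(D_R² + v_R²x²) = √(0.0006323² + 0.03553² × 18.7²) = 0.6644; v_R² = 0.001262.
t = (0.6644 − 0.0006323)/0.001262 = 526 days.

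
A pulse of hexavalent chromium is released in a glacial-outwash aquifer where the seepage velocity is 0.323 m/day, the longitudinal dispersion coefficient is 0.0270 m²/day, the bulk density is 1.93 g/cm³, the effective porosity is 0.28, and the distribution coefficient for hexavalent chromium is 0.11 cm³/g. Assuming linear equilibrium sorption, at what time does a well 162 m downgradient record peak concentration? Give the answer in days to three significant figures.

Retardation factor R = 1 + ρ_b·K_d/n = 1 + 1.93 × 0.11/0.28 = 1.758.
Sorption retards both mechanisms: v_R = v/R = 0.1837 m/day, D_R = D/R = 0.01536 m²/day.
Peak time from v_R²t² + 2D_R t − x² = 0: t = (√(D_R² + v_R²x²) − D_R)/v_R².
√(D_R² + v_R²x²) = √(0.01536² + 0.1837² × 162²) = 29.76; v_R² = 0.03375.
t = (29.76 − 0.01536)/0.03375 = 881 days.

881 days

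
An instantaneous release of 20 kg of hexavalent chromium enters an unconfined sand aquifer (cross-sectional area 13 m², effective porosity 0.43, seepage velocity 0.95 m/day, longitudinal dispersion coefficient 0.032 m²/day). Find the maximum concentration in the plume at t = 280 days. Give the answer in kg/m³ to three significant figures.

0.337 kg/m³

The peak of an instantaneous 1D plume sits at x = vt; there the Gaussian factor is 1 and C_max = M/(n_e·A·√(4πDt)), where n_e·A is the pore area the mass is dissolved in.
√(4πDt) = √(4π × 0.032 × 280) = 10.61 m, so C_max = 20/(0.43 × 13 × 10.61) = 0.337 kg/m³.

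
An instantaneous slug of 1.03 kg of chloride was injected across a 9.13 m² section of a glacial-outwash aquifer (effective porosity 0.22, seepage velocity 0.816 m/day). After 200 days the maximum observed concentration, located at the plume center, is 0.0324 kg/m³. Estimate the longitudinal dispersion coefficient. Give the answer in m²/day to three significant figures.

0.0997 m²/day

At the plume center C_max = M/(n_e·A·√(4πDt)), so D = M²/(4πt·(n_e·A·C_max)²).
n_e·A·C_max = 0.22 × 9.13 × 0.0324 = 0.06508 kg/m.
D = 1.03²/(4π × 200 × 0.06508²) = 0.0997 m²/day.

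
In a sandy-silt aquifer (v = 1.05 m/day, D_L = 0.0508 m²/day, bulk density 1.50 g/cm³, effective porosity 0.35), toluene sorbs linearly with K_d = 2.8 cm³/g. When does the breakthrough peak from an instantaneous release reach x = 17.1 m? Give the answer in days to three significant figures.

Retardation factor R = 1 + ρ_b·K_d/n = 1 + 1.50 × 2.8/0.35 = 13.00.
Sorption retards both mechanisms: v_R = v/R = 0.08077 m/day, D_R = D/R = 0.003908 m²/day.
Peak time from v_R²t² + 2D_R t − x² = 0: t = (√(D_R² + v_R²x²) − D_R)/v_R².
√(D_R² + v_R²x²) = √(0.003908² + 0.08077² × 17.1²) = 1.381; v_R² = 0.006524.
t = (1.381 − 0.003908)/0.006524 = 211 days.

211 days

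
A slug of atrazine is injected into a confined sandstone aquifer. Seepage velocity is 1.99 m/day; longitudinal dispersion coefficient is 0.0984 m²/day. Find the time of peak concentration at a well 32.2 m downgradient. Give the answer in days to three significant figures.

16.2 days

For the 1D instantaneous-source solution, setting ∂C/∂t = 0 at fixed x gives v²t² + 2Dt − x² = 0, so t = (√(D² + v²x²) − D)/v².
√(D² + v²x²) = √(0.0984² + 1.99² × 32.2²) = 64.08; v² = 3.9601.
t = (64.08 − 0.0984)/3.9601 = 16.2 days (vs. the pure-advection estimate x/v = 16.2 d).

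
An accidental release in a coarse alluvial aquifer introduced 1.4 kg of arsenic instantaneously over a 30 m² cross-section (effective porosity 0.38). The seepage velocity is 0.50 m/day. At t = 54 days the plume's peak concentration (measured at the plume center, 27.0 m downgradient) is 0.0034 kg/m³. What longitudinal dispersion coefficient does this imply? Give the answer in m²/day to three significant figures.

At the plume center C_max = M/(n_e·A·√(4πDt)), so D = M²/(4πt·(n_e·A·C_max)²).
n_e·A·C_max = 0.38 × 30 × 0.0034 = 0.03876 kg/m.
D = 1.4²/(4π × 54 × 0.03876²) = 1.92 m²/day.

1.92 m²/day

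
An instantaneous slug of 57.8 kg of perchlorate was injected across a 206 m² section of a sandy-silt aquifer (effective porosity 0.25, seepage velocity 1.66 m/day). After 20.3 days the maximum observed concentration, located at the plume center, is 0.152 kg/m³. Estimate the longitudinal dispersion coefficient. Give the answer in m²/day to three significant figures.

0.214 m²/day

At the plume center C_max = M/(n_e·A·√(4πDt)), so D = M²/(4πt·(n_e·A·C_max)²).
n_e·A·C_max = 0.25 × 206 × 0.152 = 7.828 kg/m.
D = 57.8²/(4π × 20.3 × 7.828²) = 0.214 m²/day.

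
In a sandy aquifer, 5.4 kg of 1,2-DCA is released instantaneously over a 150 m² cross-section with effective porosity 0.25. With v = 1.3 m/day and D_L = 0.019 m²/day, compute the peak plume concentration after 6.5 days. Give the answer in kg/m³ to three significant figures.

The peak of an instantaneous 1D plume sits at x = vt; there the Gaussian factor is 1 and C_max = M/(n_e·A·√(4πDt)), where n_e·A is the pore area the mass is dissolved in.
√(4πDt) = √(4π × 0.019 × 6.5) = 1.246 m, so C_max = 5.4/(0.25 × 150 × 1.246) = 0.116 kg/m³.

0.116 kg/m³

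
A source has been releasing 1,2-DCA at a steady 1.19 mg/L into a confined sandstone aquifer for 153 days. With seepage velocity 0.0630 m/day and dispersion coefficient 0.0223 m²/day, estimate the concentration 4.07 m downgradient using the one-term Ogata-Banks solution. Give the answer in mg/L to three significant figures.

1.17 mg/L

For a continuous step input, C/C₀ ≈ ½·erfc((x−vt)/(2√(Dt))).
vt = 0.0630 × 153 = 9.639 m and 2√(Dt) = 2√(0.0223 × 153) = 3.694 m.
Argument (x−vt)/(2√(Dt)) = (4.07 − 9.639)/3.694 = -1.508; ½·erfc(-1.508) = 0.9835.
C = 1.19 × 0.9835 = 1.17 mg/L.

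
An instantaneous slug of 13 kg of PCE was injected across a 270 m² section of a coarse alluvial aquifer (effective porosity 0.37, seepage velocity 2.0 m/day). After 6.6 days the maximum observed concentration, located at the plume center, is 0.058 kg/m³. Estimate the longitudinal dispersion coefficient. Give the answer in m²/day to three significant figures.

0.0607 m²/day

At the plume center C_max = M/(n_e·A·√(4πDt)), so D = M²/(4πt·(n_e·A·C_max)²).
n_e·A·C_max = 0.37 × 270 × 0.058 = 5.794 kg/m.
D = 13²/(4π × 6.6 × 5.794²) = 0.0607 m²/day.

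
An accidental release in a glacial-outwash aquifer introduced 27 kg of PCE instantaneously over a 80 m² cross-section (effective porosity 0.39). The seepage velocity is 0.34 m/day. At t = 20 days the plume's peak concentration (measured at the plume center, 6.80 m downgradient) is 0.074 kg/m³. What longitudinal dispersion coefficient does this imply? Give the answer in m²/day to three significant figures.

At the plume center C_max = M/(n_e·A·√(4πDt)), so D = M²/(4πt·(n_e·A·C_max)²).
n_e·A·C_max = 0.39 × 80 × 0.074 = 2.309 kg/m.
D = 27²/(4π × 20 × 2.309²) = 0.544 m²/day.

0.544 m²/day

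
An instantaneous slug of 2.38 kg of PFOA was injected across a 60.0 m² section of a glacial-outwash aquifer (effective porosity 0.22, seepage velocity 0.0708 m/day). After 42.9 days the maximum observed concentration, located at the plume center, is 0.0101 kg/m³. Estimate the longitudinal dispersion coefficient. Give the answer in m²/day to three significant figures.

0.591 m²/day

At the plume center C_max = M/(n_e·A·√(4πDt)), so D = M²/(4πt·(n_e·A·C_max)²).
n_e·A·C_max = 0.22 × 60.0 × 0.0101 = 0.1333 kg/m.
D = 2.38²/(4π × 42.9 × 0.1333²) = 0.591 m²/day.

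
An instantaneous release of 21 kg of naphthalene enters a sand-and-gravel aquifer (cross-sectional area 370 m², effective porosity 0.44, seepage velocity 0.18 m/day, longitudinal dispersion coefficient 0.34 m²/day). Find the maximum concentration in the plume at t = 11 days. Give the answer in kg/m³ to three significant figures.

0.0188 kg/m³

The peak of an instantaneous 1D plume sits at x = vt; there the Gaussian factor is 1 and C_max = M/(n_e·A·√(4πDt)), where n_e·A is the pore area the mass is dissolved in.
√(4πDt) = √(4π × 0.34 × 11) = 6.856 m, so C_max = 21/(0.44 × 370 × 6.856) = 0.0188 kg/m³.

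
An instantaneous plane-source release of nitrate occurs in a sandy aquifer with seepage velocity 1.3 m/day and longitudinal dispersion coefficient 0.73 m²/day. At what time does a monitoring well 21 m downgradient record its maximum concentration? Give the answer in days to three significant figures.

For the 1D instantaneous-source solution, setting ∂C/∂t = 0 at fixed x gives v²t² + 2Dt − x² = 0, so t = (√(D² + v²x²) − D)/v².
√(D² + v²x²) = √(0.73² + 1.3² × 21²) = 27.31; v² = 1.69.
t = (27.31 − 0.73)/1.69 = 15.7 days (vs. the pure-advection estimate x/v = 16.2 d).

15.7 days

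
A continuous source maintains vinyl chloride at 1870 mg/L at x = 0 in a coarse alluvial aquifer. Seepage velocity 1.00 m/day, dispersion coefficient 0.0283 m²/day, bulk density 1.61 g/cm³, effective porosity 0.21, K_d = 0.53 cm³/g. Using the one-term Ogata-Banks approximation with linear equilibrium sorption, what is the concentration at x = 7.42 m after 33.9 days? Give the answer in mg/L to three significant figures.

223 mg/L

Retardation factor R = 1 + ρ_b·K_d/n = 1 + 1.61 × 0.53/0.21 = 5.063.
Sorption retards both mechanisms: v_R = v/R = 0.1975 m/day, D_R = D/R = 0.005590 m²/day.
v_R·t = 0.1975 × 33.9 = 6.69525 m; 2√(D_R t) = 0.8706 m; argument = (7.42 − 6.69525)/0.8706 = 0.8325.
C = C₀ × ½·erfc(0.8325) = 1870 × 0.1195 = 223 mg/L.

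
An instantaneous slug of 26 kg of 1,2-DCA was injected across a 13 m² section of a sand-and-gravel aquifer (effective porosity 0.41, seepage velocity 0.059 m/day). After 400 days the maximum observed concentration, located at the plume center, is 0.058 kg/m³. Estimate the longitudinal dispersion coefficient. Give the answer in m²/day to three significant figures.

At the plume center C_max = M/(n_e·A·√(4πDt)), so D = M²/(4πt·(n_e·A·C_max)²).
n_e·A·C_max = 0.41 × 13 × 0.058 = 0.3091 kg/m.
D = 26²/(4π × 400 × 0.3091²) = 1.41 m²/day.

1.41 m²/day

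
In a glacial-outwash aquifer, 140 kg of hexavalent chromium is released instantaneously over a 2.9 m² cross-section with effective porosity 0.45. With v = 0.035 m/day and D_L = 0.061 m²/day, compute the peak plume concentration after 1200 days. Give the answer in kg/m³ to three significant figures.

3.54 kg/m³

The peak of an instantaneous 1D plume sits at x = vt; there the Gaussian factor is 1 and C_max = M/(n_e·A·√(4πDt)), where n_e·A is the pore area the mass is dissolved in.
√(4πDt) = √(4π × 0.061 × 1200) = 30.33 m, so C_max = 140/(0.45 × 2.9 × 30.33) = 3.54 kg/m³.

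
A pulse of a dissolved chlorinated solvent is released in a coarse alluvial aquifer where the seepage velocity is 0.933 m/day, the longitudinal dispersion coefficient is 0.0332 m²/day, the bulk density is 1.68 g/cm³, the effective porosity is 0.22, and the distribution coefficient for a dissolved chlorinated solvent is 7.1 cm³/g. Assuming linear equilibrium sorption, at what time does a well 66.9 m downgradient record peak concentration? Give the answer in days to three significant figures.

Retardation factor R = 1 + ρ_b·K_d/n = 1 + 1.68 × 7.1/0.22 = 55.22.
Sorption retards both mechanisms: v_R = v/R = 0.01690 m/day, D_R = D/R = 0.0006012 m²/day.
Peak time from v_R²t² + 2D_R t − x² = 0: t = (√(D_R² + v_R²x²) − D_R)/v_R².
√(D_R² + v_R²x²) = √(0.0006012² + 0.01690² × 66.9²) = 1.131; v_R² = 0.0002856.
t = (1.131 − 0.0006012)/0.0002856 = 3960 days.

3960 days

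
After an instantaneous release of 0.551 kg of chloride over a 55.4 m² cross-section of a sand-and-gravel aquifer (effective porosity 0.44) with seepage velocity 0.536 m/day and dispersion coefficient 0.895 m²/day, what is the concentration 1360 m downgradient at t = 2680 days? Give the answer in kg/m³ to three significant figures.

For an instantaneous plane source, C(x,t) = M/(n_e·A·√(4πDt)) · exp(−(x−vt)²/(4Dt)), with n_e·A the pore (flow) area.
Plume center vt = 0.536 × 2680 = 1436.48 m, so the well at 1360 m is 76.48 m upgradient of the peak.
√(4πDt) = 173.6 m, giving peak height M/(n_e·A·√(4πDt)) = 0.551/(0.44 × 55.4 × 173.6) = 0.0001302 kg/m³.
(x−vt)²/(4Dt) = (-76.48)²/(4 × 0.895 × 2680) = 0.6096; exp(−0.6096) = 0.5436.
C = 0.0001302 × 0.5436 = 7.08e-05 kg/m³.

7.08e-05 kg/m³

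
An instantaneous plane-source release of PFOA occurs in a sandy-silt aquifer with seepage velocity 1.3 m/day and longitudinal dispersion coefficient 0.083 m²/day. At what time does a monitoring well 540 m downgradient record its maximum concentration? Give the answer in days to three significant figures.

For the 1D instantaneous-source solution, setting ∂C/∂t = 0 at fixed x gives v²t² + 2Dt − x² = 0, so t = (√(D² + v²x²) − D)/v².
√(D² + v²x²) = √(0.083² + 1.3² × 540²) = 702.0; v² = 1.69.
t = (702.0 − 0.083)/1.69 = 415 days (vs. the pure-advection estimate x/v = 415 d).

415 days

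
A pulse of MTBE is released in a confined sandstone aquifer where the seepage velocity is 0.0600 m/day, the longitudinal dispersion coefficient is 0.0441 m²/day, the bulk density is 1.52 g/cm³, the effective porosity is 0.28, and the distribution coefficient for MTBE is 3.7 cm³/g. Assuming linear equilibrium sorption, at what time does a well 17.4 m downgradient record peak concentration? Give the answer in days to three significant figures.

5860 days

Retardation factor R = 1 + ρ_b·K_d/n = 1 + 1.52 × 3.7/0.28 = 21.09.
Sorption retards both mechanisms: v_R = v/R = 0.002845 m/day, D_R = D/R = 0.002091 m²/day.
Peak time from v_R²t² + 2D_R t − x² = 0: t = (√(D_R² + v_R²x²) − D_R)/v_R².
√(D_R² + v_R²x²) = √(0.002091² + 0.002845² × 17.4²) = 0.04955; v_R² = 8.094e-06.
t = (0.04955 − 0.002091)/8.094e-06 = 5860 days.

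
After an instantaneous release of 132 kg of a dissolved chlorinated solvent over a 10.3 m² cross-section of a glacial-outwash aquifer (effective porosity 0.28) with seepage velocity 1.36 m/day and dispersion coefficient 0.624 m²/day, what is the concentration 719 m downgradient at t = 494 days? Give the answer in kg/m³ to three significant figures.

For an instantaneous plane source, C(x,t) = M/(n_e·A·√(4πDt)) · exp(−(x−vt)²/(4Dt)), with n_e·A the pore (flow) area.
Plume center vt = 1.36 × 494 = 671.84 m, so the well at 719 m is 47.16 m downgradient of the peak.
√(4πDt) = 62.24 m, giving peak height M/(n_e·A·√(4πDt)) = 132/(0.28 × 10.3 × 62.24) = 0.7354 kg/m³.
(x−vt)²/(4Dt) = (47.16)²/(4 × 0.624 × 494) = 1.804; exp(−1.804) = 0.1646.
C = 0.7354 × 0.1646 = 0.121 kg/m³.

0.121 kg/m³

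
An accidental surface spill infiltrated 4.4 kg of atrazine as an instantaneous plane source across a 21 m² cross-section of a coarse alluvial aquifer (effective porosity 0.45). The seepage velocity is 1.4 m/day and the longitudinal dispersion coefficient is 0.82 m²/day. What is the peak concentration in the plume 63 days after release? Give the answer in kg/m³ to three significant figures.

0.0183 kg/m³

The peak of an instantaneous 1D plume sits at x = vt; there the Gaussian factor is 1 and C_max = M/(n_e·A·√(4πDt)), where n_e·A is the pore area the mass is dissolved in.
√(4πDt) = √(4π × 0.82 × 63) = 25.48 m, so C_max = 4.4/(0.45 × 21 × 25.48) = 0.0183 kg/m³.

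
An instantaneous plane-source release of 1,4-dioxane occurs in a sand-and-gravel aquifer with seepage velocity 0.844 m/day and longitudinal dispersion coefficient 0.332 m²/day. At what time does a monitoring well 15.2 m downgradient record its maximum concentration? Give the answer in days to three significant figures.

For the 1D instantaneous-source solution, setting ∂C/∂t = 0 at fixed x gives v²t² + 2Dt − x² = 0, so t = (√(D² + v²x²) − D)/v².
√(D² + v²x²) = √(0.332² + 0.844² × 15.2²) = 12.83; v² = 0.712336.
t = (12.83 − 0.332)/0.712336 = 17.5 days (vs. the pure-advection estimate x/v = 18.0 d).

17.5 days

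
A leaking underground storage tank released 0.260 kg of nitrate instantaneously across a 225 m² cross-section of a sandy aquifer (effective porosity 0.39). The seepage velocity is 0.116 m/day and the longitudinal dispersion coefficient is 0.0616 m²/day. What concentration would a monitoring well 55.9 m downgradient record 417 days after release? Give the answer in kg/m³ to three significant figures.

9.50e-05 kg/m³

For an instantaneous plane source, C(x,t) = M/(n_e·A·√(4πDt)) · exp(−(x−vt)²/(4Dt)), with n_e·A the pore (flow) area.
Plume center vt = 0.116 × 417 = 48.372 m, so the well at 55.9 m is 7.528 m downgradient of the peak.
√(4πDt) = 17.97 m, giving peak height M/(n_e·A·√(4πDt)) = 0.260/(0.39 × 225 × 17.97) = 0.0001649 kg/m³.
(x−vt)²/(4Dt) = (7.528)²/(4 × 0.0616 × 417) = 0.5515; exp(−0.5515) = 0.5761.
C = 0.0001649 × 0.5761 = 9.50e-05 kg/m³.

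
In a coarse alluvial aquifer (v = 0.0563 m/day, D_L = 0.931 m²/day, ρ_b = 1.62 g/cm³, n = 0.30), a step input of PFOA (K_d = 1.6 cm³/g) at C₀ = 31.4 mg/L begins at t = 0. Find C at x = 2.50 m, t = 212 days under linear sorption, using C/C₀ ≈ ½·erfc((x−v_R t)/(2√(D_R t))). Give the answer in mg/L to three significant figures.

Retardation factor R = 1 + ρ_b·K_d/n = 1 + 1.62 × 1.6/0.30 = 9.640.
Sorption retards both mechanisms: v_R = v/R = 0.005840 m/day, D_R = D/R = 0.09658 m²/day.
v_R·t = 0.005840 × 212 = 1.23808 m; 2√(D_R t) = 9.050 m; argument = (2.50 − 1.23808)/9.050 = 0.1394.
C = C₀ × ½·erfc(0.1394) = 31.4 × 0.4219 = 13.2 mg/L.

13.2 mg/L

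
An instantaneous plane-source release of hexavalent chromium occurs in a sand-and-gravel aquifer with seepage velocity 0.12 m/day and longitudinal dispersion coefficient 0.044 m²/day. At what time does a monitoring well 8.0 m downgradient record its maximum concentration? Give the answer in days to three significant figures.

For the 1D instantaneous-source solution, setting ∂C/∂t = 0 at fixed x gives v²t² + 2Dt − x² = 0, so t = (√(D² + v²x²) − D)/v².
√(D² + v²x²) = √(0.044² + 0.12² × 8.0²) = 0.9610; v² = 0.0144.
t = (0.9610 − 0.044)/0.0144 = 63.7 days (vs. the pure-advection estimate x/v = 66.7 d).

63.7 days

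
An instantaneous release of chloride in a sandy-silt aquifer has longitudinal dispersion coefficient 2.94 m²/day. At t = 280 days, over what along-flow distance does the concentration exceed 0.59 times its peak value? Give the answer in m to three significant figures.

83.4 m

The plume is Gaussian with σ = √(2Dt) = √(2 × 2.94 × 280) = 40.58 m.
C/C_peak = exp(−Δx²/(2σ²)) = 0.59 ⇒ Δx = σ·√(−2 ln 0.59) = 40.58 × 1.027 = 41.68 m.
Width = 2Δx = 83.4 m.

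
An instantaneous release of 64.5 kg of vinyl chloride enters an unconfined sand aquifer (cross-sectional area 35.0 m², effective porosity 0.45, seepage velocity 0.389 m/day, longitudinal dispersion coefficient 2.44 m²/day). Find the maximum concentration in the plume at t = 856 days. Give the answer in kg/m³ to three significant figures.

The peak of an instantaneous 1D plume sits at x = vt; there the Gaussian factor is 1 and C_max = M/(n_e·A·√(4πDt)), where n_e·A is the pore area the mass is dissolved in.
√(4πDt) = √(4π × 2.44 × 856) = 162.0 m, so C_max = 64.5/(0.45 × 35.0 × 162.0) = 0.0253 kg/m³.

0.0253 kg/m³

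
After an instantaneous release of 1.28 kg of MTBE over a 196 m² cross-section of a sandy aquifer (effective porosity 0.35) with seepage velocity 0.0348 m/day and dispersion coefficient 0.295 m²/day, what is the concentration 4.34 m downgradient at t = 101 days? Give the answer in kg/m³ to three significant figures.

0.000959 kg/m³

For an instantaneous plane source, C(x,t) = M/(n_e·A·√(4πDt)) · exp(−(x−vt)²/(4Dt)), with n_e·A the pore (flow) area.
Plume center vt = 0.0348 × 101 = 3.5148 m, so the well at 4.34 m is 0.8252 m downgradient of the peak.
√(4πDt) = 19.35 m, giving peak height M/(n_e·A·√(4πDt)) = 1.28/(0.35 × 196 × 19.35) = 0.0009643 kg/m³.
(x−vt)²/(4Dt) = (0.8252)²/(4 × 0.295 × 101) = 0.005714; exp(−0.005714) = 0.9943.
C = 0.0009643 × 0.9943 = 0.000959 kg/m³.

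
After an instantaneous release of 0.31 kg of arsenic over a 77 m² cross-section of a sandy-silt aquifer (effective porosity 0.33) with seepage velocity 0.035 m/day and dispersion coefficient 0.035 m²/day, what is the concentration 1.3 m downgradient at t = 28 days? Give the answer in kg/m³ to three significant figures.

0.00339 kg/m³

For an instantaneous plane source, C(x,t) = M/(n_e·A·√(4πDt)) · exp(−(x−vt)²/(4Dt)), with n_e·A the pore (flow) area.
Plume center vt = 0.035 × 28 = 0.98 m, so the well at 1.3 m is 0.32 m downgradient of the peak.
√(4πDt) = 3.509 m, giving peak height M/(n_e·A·√(4πDt)) = 0.31/(0.33 × 77 × 3.509) = 0.003477 kg/m³.
(x−vt)²/(4Dt) = (0.32)²/(4 × 0.035 × 28) = 0.02612; exp(−0.02612) = 0.9742.
C = 0.003477 × 0.9742 = 0.00339 kg/m³.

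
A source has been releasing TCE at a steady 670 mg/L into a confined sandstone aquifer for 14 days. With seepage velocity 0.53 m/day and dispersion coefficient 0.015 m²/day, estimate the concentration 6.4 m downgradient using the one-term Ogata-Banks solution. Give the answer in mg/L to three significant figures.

631 mg/L

For a continuous step input, C/C₀ ≈ ½·erfc((x−vt)/(2√(Dt))).
vt = 0.53 × 14 = 7.42 m and 2√(Dt) = 2√(0.015 × 14) = 0.9165 m.
Argument (x−vt)/(2√(Dt)) = (6.4 − 7.42)/0.9165 = -1.113; ½·erfc(-1.113) = 0.9423.
C = 670 × 0.9423 = 631 mg/L.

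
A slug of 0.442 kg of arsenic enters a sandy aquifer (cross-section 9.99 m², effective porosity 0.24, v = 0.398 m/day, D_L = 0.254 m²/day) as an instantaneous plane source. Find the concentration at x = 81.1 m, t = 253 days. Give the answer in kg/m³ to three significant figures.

For an instantaneous plane source, C(x,t) = M/(n_e·A·√(4πDt)) · exp(−(x−vt)²/(4Dt)), with n_e·A the pore (flow) area.
Plume center vt = 0.398 × 253 = 100.694 m, so the well at 81.1 m is 19.594 m upgradient of the peak.
√(4πDt) = 28.42 m, giving peak height M/(n_e·A·√(4πDt)) = 0.442/(0.24 × 9.99 × 28.42) = 0.006487 kg/m³.
(x−vt)²/(4Dt) = (-19.594)²/(4 × 0.254 × 253) = 1.494; exp(−1.494) = 0.2245.
C = 0.006487 × 0.2245 = 0.00146 kg/m³.

0.00146 kg/m³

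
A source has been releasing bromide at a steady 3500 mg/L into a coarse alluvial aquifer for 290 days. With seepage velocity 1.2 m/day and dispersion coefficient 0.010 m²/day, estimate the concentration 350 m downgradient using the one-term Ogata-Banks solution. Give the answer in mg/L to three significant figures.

711 mg/L

For a continuous step input, C/C₀ ≈ ½·erfc((x−vt)/(2√(Dt))).
vt = 1.2 × 290 = 348 m and 2√(Dt) = 2√(0.010 × 290) = 3.406 m.
Argument (x−vt)/(2√(Dt)) = (350 − 348)/3.406 = 0.5872; ½·erfc(0.5872) = 0.2031.
C = 3500 × 0.2031 = 711 mg/L.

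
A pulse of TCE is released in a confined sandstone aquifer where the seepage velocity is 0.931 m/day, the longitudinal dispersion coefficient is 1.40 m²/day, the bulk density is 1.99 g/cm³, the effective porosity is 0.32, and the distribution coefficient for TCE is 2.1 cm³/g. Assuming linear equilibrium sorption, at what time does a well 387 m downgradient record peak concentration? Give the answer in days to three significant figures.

5820 days

Retardation factor R = 1 + ρ_b·K_d/n = 1 + 1.99 × 2.1/0.32 = 14.06.
Sorption retards both mechanisms: v_R = v/R = 0.06622 m/day, D_R = D/R = 0.09957 m²/day.
Peak time from v_R²t² + 2D_R t − x² = 0: t = (√(D_R² + v_R²x²) − D_R)/v_R².
√(D_R² + v_R²x²) = √(0.09957² + 0.06622² × 387²) = 25.63; v_R² = 0.004385.
t = (25.63 − 0.09957)/0.004385 = 5820 days.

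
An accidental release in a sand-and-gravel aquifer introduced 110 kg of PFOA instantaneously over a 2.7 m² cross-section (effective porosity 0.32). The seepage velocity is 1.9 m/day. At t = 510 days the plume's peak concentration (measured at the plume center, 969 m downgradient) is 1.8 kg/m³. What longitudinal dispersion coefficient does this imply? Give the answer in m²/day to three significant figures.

0.781 m²/day

At the plume center C_max = M/(n_e·A·√(4πDt)), so D = M²/(4πt·(n_e·A·C_max)²).
n_e·A·C_max = 0.32 × 2.7 × 1.8 = 1.555 kg/m.
D = 110²/(4π × 510 × 1.555²) = 0.781 m²/day.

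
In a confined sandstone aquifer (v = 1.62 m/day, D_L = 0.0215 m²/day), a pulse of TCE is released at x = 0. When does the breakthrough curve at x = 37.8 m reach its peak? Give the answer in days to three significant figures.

For the 1D instantaneous-source solution, setting ∂C/∂t = 0 at fixed x gives v²t² + 2Dt − x² = 0, so t = (√(D² + v²x²) − D)/v².
√(D² + v²x²) = √(0.0215² + 1.62² × 37.8²) = 61.24; v² = 2.6244.
t = (61.24 − 0.0215)/2.6244 = 23.3 days (vs. the pure-advection estimate x/v = 23.3 d).

23.3 days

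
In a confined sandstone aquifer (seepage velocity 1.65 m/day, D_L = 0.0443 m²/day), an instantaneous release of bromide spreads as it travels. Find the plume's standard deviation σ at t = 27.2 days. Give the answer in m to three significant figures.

1.55 m

Dispersive spreading gives a Gaussian with σ² = 2Dt; advection only shifts the center.
σ = √(2 × 0.0443 × 27.2) = 1.55 m.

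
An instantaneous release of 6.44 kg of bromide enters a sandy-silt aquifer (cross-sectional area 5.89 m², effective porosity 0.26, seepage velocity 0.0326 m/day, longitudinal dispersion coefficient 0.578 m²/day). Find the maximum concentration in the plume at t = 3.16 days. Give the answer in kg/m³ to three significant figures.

The peak of an instantaneous 1D plume sits at x = vt; there the Gaussian factor is 1 and C_max = M/(n_e·A·√(4πDt)), where n_e·A is the pore area the mass is dissolved in.
√(4πDt) = √(4π × 0.578 × 3.16) = 4.791 m, so C_max = 6.44/(0.26 × 5.89 × 4.791) = 0.878 kg/m³.

0.878 kg/m³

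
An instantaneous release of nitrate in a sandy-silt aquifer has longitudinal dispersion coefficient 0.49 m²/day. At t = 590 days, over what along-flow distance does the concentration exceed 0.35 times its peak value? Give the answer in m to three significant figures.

The plume is Gaussian with σ = √(2Dt) = √(2 × 0.49 × 590) = 24.05 m.
C/C_peak = exp(−Δx²/(2σ²)) = 0.35 ⇒ Δx = σ·√(−2 ln 0.35) = 24.05 × 1.449 = 34.85 m.
Width = 2Δx = 69.7 m.

69.7 m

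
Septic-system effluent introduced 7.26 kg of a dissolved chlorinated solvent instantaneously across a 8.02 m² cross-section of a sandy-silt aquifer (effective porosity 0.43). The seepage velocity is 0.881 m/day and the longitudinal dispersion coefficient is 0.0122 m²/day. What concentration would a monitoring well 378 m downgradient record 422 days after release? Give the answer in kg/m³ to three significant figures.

For an instantaneous plane source, C(x,t) = M/(n_e·A·√(4πDt)) · exp(−(x−vt)²/(4Dt)), with n_e·A the pore (flow) area.
Plume center vt = 0.881 × 422 = 371.782 m, so the well at 378 m is 6.218 m downgradient of the peak.
√(4πDt) = 8.043 m, giving peak height M/(n_e·A·√(4πDt)) = 7.26/(0.43 × 8.02 × 8.043) = 0.2617 kg/m³.
(x−vt)²/(4Dt) = (6.218)²/(4 × 0.0122 × 422) = 1.877; exp(−1.877) = 0.1530.
C = 0.2617 × 0.1530 = 0.0400 kg/m³.

0.0400 kg/m³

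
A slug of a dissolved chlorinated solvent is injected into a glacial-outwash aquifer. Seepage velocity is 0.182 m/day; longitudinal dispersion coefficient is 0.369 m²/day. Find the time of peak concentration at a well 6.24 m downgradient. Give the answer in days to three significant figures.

24.9 days

For the 1D instantaneous-source solution, setting ∂C/∂t = 0 at fixed x gives v²t² + 2Dt − x² = 0, so t = (√(D² + v²x²) − D)/v².
√(D² + v²x²) = √(0.369² + 0.182² × 6.24²) = 1.194; v² = 0.033124.
t = (1.194 − 0.369)/0.033124 = 24.9 days (vs. the pure-advection estimate x/v = 34.3 d).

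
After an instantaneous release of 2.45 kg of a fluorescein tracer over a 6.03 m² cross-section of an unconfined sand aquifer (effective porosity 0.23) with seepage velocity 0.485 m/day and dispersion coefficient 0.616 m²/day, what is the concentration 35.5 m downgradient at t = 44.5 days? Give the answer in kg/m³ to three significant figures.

0.0163 kg/m³

For an instantaneous plane source, C(x,t) = M/(n_e·A·√(4πDt)) · exp(−(x−vt)²/(4Dt)), with n_e·A the pore (flow) area.
Plume center vt = 0.485 × 44.5 = 21.5825 m, so the well at 35.5 m is 13.9175 m downgradient of the peak.
√(4πDt) = 18.56 m, giving peak height M/(n_e·A·√(4πDt)) = 2.45/(0.23 × 6.03 × 18.56) = 0.09518 kg/m³.
(x−vt)²/(4Dt) = (13.9175)²/(4 × 0.616 × 44.5) = 1.767; exp(−1.767) = 0.1708.
C = 0.09518 × 0.1708 = 0.0163 kg/m³.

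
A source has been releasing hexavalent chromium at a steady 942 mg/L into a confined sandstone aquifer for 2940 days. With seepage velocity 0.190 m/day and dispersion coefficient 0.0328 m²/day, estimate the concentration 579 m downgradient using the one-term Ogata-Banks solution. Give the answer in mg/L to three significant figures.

For a continuous step input, C/C₀ ≈ ½·erfc((x−vt)/(2√(Dt))).
vt = 0.190 × 2940 = 558.6 m and 2√(Dt) = 2√(0.0328 × 2940) = 19.64 m.
Argument (x−vt)/(2√(Dt)) = (579 − 558.6)/19.64 = 1.039; ½·erfc(1.039) = 0.07087.
C = 942 × 0.07087 = 66.8 mg/L.

66.8 mg/L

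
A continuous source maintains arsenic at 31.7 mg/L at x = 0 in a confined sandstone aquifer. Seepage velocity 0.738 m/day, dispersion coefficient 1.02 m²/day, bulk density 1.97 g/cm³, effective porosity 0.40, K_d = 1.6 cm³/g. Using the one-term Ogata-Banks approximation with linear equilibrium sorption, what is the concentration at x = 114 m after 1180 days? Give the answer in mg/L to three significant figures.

5.28 mg/L

Retardation factor R = 1 + ρ_b·K_d/n = 1 + 1.97 × 1.6/0.40 = 8.880.
Sorption retards both mechanisms: v_R = v/R = 0.08311 m/day, D_R = D/R = 0.1149 m²/day.
v_R·t = 0.08311 × 1180 = 98.0698 m; 2√(D_R t) = 23.29 m; argument = (114 − 98.0698)/23.29 = 0.6840.
C = C₀ × ½·erfc(0.6840) = 31.7 × 0.1667 = 5.28 mg/L.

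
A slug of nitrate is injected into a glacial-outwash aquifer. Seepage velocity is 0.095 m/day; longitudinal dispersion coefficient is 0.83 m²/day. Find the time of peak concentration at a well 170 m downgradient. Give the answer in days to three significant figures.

For the 1D instantaneous-source solution, setting ∂C/∂t = 0 at fixed x gives v²t² + 2Dt − x² = 0, so t = (√(D² + v²x²) − D)/v².
√(D² + v²x²) = √(0.83² + 0.095² × 170²) = 16.17; v² = 0.009025.
t = (16.17 − 0.83)/0.009025 = 1700 days (vs. the pure-advection estimate x/v = 1790 d).

1700 days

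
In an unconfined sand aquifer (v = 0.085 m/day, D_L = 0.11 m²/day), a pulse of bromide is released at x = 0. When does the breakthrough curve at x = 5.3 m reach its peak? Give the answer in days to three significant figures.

For the 1D instantaneous-source solution, setting ∂C/∂t = 0 at fixed x gives v²t² + 2Dt − x² = 0, so t = (√(D² + v²x²) − D)/v².
√(D² + v²x²) = √(0.11² + 0.085² × 5.3²) = 0.4637; v² = 0.007225.
t = (0.4637 − 0.11)/0.007225 = 49.0 days (vs. the pure-advection estimate x/v = 62.4 d).

49.0 days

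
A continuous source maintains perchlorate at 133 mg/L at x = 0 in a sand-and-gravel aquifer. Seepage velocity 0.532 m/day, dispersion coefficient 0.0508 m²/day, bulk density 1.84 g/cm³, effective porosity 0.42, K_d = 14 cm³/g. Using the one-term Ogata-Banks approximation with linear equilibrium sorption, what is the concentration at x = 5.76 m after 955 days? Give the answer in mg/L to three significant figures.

Retardation factor R = 1 + ρ_b·K_d/n = 1 + 1.84 × 14/0.42 = 62.33.
Sorption retards both mechanisms: v_R = v/R = 0.008535 m/day, D_R = D/R = 0.0008150 m²/day.
v_R·t = 0.008535 × 955 = 8.150925 m; 2√(D_R t) = 1.764 m; argument = (5.76 − 8.150925)/1.764 = -1.355.
C = C₀ × ½·erfc(-1.355) = 133 × 0.9723 = 129 mg/L.

129 mg/L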